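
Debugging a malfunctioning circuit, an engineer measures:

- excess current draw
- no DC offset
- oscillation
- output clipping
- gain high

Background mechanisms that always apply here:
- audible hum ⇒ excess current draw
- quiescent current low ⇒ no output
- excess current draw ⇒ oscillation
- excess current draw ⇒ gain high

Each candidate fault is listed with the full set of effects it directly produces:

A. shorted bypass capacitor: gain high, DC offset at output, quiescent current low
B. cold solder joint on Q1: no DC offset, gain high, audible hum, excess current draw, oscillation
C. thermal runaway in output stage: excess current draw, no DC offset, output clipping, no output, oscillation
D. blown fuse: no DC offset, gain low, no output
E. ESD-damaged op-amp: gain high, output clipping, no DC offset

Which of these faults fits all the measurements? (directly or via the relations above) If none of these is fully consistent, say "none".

For each candidate, compare predicted effects to what was observed:
(A) shorted bypass capacitor — fails on excess current draw, no DC offset, oscillation, output clipping (predicts DC offset at output, not no DC offset)
(B) cold solder joint on Q1 — does not account for output clipping
(C) thermal runaway in output stage — excess current draw yes; no DC offset yes; oscillation yes; output clipping yes; gain high yes (through excess current draw → gain high)
(D) blown fuse — excess current draw NO; no DC offset yes; oscillation NO; output clipping NO; gain high NO
(E) ESD-damaged op-amp — does not account for excess current draw, oscillation
(C) alone accounts for all the evidence.

C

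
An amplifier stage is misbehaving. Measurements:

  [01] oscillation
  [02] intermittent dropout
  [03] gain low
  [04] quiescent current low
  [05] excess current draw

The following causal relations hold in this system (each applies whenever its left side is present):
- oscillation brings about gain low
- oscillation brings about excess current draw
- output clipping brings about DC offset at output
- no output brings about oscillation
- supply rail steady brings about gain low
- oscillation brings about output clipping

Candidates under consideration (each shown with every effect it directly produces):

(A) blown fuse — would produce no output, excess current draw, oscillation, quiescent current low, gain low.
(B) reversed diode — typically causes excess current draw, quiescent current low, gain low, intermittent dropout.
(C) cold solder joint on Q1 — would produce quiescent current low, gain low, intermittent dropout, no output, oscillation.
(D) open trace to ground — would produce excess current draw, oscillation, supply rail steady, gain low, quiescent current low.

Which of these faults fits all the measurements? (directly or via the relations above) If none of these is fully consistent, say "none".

Testing each hypothesis:
(A) blown fuse — oscillation match; intermittent dropout miss; gain low match; quiescent current low match; excess current draw match
(B) reversed diode — oscillation miss; intermittent dropout match; gain low match; quiescent current low match; excess current draw match
(C) cold solder joint on Q1 — oscillation match; intermittent dropout match; gain low match; quiescent current low match; excess current draw match (via oscillation → excess current draw)
(D) open trace to ground — does not account for intermittent dropout
(C) alone accounts for all the evidence.

C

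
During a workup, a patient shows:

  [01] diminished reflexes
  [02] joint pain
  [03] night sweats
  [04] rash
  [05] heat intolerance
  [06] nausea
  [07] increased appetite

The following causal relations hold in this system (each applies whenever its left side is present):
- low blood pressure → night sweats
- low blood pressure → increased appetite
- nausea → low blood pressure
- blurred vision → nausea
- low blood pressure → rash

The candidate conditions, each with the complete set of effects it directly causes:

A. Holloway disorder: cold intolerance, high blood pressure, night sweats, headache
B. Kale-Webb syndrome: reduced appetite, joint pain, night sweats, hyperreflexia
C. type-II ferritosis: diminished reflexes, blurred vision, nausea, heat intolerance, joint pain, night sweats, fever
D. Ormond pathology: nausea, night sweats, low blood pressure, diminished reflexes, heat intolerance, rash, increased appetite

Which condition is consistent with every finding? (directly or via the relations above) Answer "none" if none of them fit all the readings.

Per-candidate check:
(A) Holloway disorder — diminished reflexes -; joint pain -; night sweats +; rash -; heat intolerance -; nausea -; increased appetite -
(B) Kale-Webb syndrome — fails on diminished reflexes, rash, heat intolerance, nausea, increased appetite (predicts hyperreflexia, not diminished reflexes; predicts reduced appetite, not increased appetite)
(C) type-II ferritosis — diminished reflexes +; joint pain +; night sweats +; rash + (via nausea → low blood pressure → rash); heat intolerance +; nausea +; increased appetite + (via nausea → low blood pressure → increased appetite)
(D) Ormond pathology — diminished reflexes +; joint pain -; night sweats +; rash +; heat intolerance +; nausea +; increased appetite +
Only (C) is consistent with every observation.

C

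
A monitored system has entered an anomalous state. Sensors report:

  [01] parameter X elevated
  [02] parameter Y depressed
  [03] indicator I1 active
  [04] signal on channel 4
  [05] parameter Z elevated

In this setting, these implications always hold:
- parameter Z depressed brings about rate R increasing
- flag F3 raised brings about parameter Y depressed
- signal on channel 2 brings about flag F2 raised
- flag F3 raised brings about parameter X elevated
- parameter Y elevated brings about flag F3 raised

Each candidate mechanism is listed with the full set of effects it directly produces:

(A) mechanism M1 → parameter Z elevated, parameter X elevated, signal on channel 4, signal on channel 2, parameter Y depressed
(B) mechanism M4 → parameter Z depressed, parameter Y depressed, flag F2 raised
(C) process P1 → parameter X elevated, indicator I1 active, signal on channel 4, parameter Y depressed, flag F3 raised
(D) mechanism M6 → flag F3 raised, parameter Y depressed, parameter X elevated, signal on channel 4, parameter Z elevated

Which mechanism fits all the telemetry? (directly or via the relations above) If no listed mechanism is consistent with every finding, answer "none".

For each candidate, compare predicted effects to what was observed:
(A) mechanism M1 — does not account for indicator I1 active
(B) mechanism M4 — fails on parameter X elevated, indicator I1 active, signal on channel 4, parameter Z elevated (predicts parameter Z depressed, not parameter Z elevated)
(C) process P1 — does not account for parameter Z elevated
(D) mechanism M6 — parameter X elevated yes; parameter Y depressed yes; indicator I1 active NO; signal on channel 4 yes; parameter Z elevated yes
No candidate is consistent with all observations.

none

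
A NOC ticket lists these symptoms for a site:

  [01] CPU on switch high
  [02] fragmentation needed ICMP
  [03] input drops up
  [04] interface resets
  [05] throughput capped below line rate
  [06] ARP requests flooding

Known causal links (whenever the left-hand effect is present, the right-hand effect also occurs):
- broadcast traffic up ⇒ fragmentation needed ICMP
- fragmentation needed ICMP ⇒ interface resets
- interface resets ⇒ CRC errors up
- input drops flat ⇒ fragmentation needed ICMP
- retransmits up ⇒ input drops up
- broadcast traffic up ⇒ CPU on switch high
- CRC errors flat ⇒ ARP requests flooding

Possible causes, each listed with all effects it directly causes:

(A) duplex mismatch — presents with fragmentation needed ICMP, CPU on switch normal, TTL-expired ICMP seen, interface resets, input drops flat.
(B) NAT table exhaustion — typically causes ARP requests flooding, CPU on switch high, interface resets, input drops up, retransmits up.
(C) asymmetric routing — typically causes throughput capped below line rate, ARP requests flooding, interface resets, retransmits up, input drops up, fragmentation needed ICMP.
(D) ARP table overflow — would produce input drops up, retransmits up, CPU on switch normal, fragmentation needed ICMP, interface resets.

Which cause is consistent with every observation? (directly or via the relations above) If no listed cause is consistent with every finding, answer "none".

none

Per-candidate check:
(A) duplex mismatch — CPU on switch high miss; fragmentation needed ICMP match; input drops up miss; interface resets match; throughput capped below line rate miss; ARP requests flooding miss
(B) NAT table exhaustion — does not account for fragmentation needed ICMP, throughput capped below line rate
(C) asymmetric routing — CPU on switch high miss; fragmentation needed ICMP match; input drops up match; interface resets match; throughput capped below line rate match; ARP requests flooding match
(D) ARP table overflow — CPU on switch high miss; fragmentation needed ICMP match; input drops up match; interface resets match; throughput capped below line rate miss; ARP requests flooding miss
Every candidate fails on at least one observation.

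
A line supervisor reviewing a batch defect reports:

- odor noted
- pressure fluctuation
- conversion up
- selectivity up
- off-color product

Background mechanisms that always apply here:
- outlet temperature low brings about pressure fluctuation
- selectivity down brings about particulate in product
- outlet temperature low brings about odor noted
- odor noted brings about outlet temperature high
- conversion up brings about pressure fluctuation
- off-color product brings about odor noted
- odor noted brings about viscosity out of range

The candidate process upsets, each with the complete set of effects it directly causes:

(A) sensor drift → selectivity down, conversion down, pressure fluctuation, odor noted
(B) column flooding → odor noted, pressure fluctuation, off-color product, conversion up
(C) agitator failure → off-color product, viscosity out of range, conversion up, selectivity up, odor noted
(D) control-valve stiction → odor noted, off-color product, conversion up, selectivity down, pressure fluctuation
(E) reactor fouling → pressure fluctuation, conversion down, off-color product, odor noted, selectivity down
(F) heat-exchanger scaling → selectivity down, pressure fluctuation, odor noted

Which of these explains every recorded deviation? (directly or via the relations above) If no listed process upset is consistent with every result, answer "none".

C

Testing each hypothesis:
(A) sensor drift — fails on conversion up, selectivity up, off-color product (predicts conversion down, not conversion up; predicts selectivity down, not selectivity up)
(B) column flooding — does not account for selectivity up
(C) agitator failure — accounts for every observation (pressure fluctuation by conversion up → pressure fluctuation)
(D) control-valve stiction — fails on selectivity up (predicts selectivity down, not selectivity up)
(E) reactor fouling — odor noted +; pressure fluctuation +; conversion up -; selectivity up -; off-color product +
(F) heat-exchanger scaling — odor noted +; pressure fluctuation +; conversion up -; selectivity up -; off-color product -
(C) alone accounts for all the evidence.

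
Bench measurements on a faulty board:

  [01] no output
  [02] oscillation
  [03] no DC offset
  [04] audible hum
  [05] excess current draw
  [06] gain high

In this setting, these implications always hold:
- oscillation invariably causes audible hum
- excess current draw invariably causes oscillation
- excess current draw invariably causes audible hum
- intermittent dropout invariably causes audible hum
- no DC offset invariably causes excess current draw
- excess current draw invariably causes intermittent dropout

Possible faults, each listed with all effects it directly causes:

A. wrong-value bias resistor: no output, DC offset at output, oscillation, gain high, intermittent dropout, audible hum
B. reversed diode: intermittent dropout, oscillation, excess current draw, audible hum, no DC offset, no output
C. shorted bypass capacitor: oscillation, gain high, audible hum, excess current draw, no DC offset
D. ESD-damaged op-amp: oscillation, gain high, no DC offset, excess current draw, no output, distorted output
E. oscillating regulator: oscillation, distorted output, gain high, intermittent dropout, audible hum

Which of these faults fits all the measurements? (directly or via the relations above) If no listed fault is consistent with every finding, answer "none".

Per-candidate check:
(A) wrong-value bias resistor — no output ✓; oscillation ✓; no DC offset ✗; audible hum ✓; excess current draw ✗; gain high ✓
(B) reversed diode — no output ✓; oscillation ✓; no DC offset ✓; audible hum ✓; excess current draw ✓; gain high ✗
(C) shorted bypass capacitor — does not account for no output
(D) ESD-damaged op-amp — accounts for every observation (audible hum by oscillation → audible hum)
(E) oscillating regulator — no output ✗; oscillation ✓; no DC offset ✗; audible hum ✓; excess current draw ✗; gain high ✓
(D) is the only candidate with no mismatches.

D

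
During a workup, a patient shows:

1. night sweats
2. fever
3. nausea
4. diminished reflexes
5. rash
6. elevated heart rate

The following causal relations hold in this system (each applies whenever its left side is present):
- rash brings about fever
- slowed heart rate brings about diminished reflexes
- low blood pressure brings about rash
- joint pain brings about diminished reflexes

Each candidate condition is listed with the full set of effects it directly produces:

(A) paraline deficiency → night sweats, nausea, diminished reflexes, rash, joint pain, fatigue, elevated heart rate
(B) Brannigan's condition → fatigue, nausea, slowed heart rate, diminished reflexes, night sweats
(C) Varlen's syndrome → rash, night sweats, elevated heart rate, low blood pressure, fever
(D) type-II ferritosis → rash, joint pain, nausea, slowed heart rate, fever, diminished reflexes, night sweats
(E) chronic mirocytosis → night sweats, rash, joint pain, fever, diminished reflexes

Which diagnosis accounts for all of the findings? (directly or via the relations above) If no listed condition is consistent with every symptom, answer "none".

A

Per-candidate check:
(A) paraline deficiency — night sweats ✓; fever ✓ (via rash → fever); nausea ✓; diminished reflexes ✓; rash ✓; elevated heart rate ✓
(B) Brannigan's condition — fails on fever, rash, elevated heart rate (predicts slowed heart rate, not elevated heart rate)
(C) Varlen's syndrome — does not account for nausea, diminished reflexes
(D) type-II ferritosis — fails on elevated heart rate (predicts slowed heart rate, not elevated heart rate)
(E) chronic mirocytosis — night sweats ✓; fever ✓; nausea ✗; diminished reflexes ✓; rash ✓; elevated heart rate ✗
Only (A) is consistent with every observation.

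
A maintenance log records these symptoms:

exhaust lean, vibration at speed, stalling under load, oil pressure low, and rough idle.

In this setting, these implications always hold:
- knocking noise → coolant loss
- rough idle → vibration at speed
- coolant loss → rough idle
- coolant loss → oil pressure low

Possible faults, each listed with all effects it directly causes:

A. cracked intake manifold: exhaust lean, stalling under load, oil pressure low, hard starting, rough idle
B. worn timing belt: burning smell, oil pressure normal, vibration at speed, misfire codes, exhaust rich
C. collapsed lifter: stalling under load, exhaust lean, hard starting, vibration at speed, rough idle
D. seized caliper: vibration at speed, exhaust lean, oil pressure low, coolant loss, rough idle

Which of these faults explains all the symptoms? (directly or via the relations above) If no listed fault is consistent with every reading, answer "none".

Per-candidate check:
(A) cracked intake manifold — exhaust lean +; vibration at speed + (via rough idle → vibration at speed); stalling under load +; oil pressure low +; rough idle +
(B) worn timing belt — exhaust lean -; vibration at speed +; stalling under load -; oil pressure low -; rough idle -
(C) collapsed lifter — does not account for oil pressure low
(D) seized caliper — does not account for stalling under load
Only (A) is consistent with every observation.

A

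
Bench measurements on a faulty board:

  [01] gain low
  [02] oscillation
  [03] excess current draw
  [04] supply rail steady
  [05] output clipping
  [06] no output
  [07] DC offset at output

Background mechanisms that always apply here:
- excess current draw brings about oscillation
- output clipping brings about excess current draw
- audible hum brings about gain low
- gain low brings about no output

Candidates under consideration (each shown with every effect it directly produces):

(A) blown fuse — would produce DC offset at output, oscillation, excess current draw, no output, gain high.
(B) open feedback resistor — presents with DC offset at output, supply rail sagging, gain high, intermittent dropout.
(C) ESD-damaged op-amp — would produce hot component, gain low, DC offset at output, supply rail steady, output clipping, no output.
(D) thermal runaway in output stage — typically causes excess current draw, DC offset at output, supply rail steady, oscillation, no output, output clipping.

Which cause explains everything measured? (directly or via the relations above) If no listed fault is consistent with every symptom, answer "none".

Checking each candidate against the observations:
(A) blown fuse — gain low miss; oscillation match; excess current draw match; supply rail steady miss; output clipping miss; no output match; DC offset at output match
(B) open feedback resistor — gain low miss; oscillation miss; excess current draw miss; supply rail steady miss; output clipping miss; no output miss; DC offset at output match
(C) ESD-damaged op-amp — gain low match; oscillation match (by output clipping → excess current draw → oscillation); excess current draw match (by output clipping → excess current draw); supply rail steady match; output clipping match; no output match; DC offset at output match
(D) thermal runaway in output stage — does not account for gain low
Only (C) is consistent with every observation.

C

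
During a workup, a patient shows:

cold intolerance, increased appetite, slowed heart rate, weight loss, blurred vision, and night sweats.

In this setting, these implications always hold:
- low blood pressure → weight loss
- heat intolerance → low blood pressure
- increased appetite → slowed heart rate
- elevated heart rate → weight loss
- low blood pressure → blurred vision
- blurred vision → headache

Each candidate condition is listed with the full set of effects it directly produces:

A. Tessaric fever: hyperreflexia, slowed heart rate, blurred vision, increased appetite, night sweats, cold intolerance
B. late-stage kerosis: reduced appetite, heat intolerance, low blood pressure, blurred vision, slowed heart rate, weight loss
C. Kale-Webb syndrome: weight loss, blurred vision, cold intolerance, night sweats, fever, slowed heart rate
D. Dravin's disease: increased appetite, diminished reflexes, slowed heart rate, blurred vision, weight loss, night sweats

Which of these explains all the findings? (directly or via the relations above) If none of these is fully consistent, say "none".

none

Checking each candidate against the observations:
(A) Tessaric fever — does not account for weight loss
(B) late-stage kerosis — cold intolerance ✗; increased appetite ✗; slowed heart rate ✓; weight loss ✓; blurred vision ✓; night sweats ✗
(C) Kale-Webb syndrome — cold intolerance ✓; increased appetite ✗; slowed heart rate ✓; weight loss ✓; blurred vision ✓; night sweats ✓
(D) Dravin's disease — does not account for cold intolerance
Every candidate fails on at least one observation.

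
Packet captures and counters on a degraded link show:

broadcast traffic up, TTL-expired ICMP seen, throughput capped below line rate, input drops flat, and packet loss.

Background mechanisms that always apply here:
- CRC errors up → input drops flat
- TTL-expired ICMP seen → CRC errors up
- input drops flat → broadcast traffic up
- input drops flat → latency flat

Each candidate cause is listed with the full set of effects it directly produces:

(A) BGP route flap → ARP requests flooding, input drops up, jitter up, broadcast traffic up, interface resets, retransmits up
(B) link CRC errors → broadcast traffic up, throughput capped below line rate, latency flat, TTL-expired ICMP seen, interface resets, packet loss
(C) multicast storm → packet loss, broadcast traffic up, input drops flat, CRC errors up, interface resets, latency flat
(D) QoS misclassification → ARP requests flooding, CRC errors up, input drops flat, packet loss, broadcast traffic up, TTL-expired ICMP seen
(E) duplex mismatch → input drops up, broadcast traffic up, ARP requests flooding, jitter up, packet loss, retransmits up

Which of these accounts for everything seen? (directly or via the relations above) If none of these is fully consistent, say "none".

B

For each candidate, compare predicted effects to what was observed:
(A) BGP route flap — fails on TTL-expired ICMP seen, throughput capped below line rate, input drops flat, packet loss (predicts input drops up, not input drops flat)
(B) link CRC errors — accounts for every observation (input drops flat through TTL-expired ICMP seen → CRC errors up → input drops flat)
(C) multicast storm — broadcast traffic up ✓; TTL-expired ICMP seen ✗; throughput capped below line rate ✗; input drops flat ✓; packet loss ✓
(D) QoS misclassification — broadcast traffic up ✓; TTL-expired ICMP seen ✓; throughput capped below line rate ✗; input drops flat ✓; packet loss ✓
(E) duplex mismatch — broadcast traffic up ✓; TTL-expired ICMP seen ✗; throughput capped below line rate ✗; input drops flat ✗; packet loss ✓
(B) is the only candidate with no mismatches.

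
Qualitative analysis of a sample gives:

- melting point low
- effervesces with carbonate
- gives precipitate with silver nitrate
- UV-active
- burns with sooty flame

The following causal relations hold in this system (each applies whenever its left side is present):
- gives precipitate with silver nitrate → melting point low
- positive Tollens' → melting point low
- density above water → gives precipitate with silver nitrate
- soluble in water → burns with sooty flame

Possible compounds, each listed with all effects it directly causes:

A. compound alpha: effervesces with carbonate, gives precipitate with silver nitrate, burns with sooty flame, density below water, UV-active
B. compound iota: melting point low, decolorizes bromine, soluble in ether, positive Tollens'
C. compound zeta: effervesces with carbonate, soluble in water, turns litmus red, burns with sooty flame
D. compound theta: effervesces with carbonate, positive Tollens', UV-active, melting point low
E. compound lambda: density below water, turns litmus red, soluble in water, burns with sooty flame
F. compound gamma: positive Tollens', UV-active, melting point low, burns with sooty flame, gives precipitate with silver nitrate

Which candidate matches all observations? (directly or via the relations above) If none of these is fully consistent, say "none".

A

Testing each hypothesis:
(A) compound alpha — accounts for every observation (melting point low through gives precipitate with silver nitrate → melting point low)
(B) compound iota — melting point low yes; effervesces with carbonate NO; gives precipitate with silver nitrate NO; UV-active NO; burns with sooty flame NO
(C) compound zeta — does not account for melting point low, gives precipitate with silver nitrate, UV-active
(D) compound theta — does not account for gives precipitate with silver nitrate, burns with sooty flame
(E) compound lambda — melting point low NO; effervesces with carbonate NO; gives precipitate with silver nitrate NO; UV-active NO; burns with sooty flame yes
(F) compound gamma — melting point low yes; effervesces with carbonate NO; gives precipitate with silver nitrate yes; UV-active yes; burns with sooty flame yes
Only (A) is consistent with every observation.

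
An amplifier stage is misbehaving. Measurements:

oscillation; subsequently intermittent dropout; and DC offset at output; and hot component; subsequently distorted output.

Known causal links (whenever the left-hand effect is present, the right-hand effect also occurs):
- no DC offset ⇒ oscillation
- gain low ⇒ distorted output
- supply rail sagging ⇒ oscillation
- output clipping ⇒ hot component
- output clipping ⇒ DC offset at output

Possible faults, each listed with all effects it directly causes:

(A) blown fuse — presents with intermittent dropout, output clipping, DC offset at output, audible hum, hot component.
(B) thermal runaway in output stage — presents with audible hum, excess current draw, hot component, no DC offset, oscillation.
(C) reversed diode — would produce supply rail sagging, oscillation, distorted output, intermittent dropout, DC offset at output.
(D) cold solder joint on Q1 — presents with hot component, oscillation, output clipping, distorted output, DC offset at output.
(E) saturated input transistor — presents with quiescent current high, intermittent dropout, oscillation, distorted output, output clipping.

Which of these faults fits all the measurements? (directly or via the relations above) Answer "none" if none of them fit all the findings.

E

Checking each candidate against the observations:
(A) blown fuse — oscillation NO; intermittent dropout yes; DC offset at output yes; hot component yes; distorted output NO
(B) thermal runaway in output stage — fails on intermittent dropout, DC offset at output, distorted output (predicts no DC offset, not DC offset at output)
(C) reversed diode — does not account for hot component
(D) cold solder joint on Q1 — does not account for intermittent dropout
(E) saturated input transistor — accounts for every observation (DC offset at output by output clipping → DC offset at output)
Only (E) is consistent with every observation.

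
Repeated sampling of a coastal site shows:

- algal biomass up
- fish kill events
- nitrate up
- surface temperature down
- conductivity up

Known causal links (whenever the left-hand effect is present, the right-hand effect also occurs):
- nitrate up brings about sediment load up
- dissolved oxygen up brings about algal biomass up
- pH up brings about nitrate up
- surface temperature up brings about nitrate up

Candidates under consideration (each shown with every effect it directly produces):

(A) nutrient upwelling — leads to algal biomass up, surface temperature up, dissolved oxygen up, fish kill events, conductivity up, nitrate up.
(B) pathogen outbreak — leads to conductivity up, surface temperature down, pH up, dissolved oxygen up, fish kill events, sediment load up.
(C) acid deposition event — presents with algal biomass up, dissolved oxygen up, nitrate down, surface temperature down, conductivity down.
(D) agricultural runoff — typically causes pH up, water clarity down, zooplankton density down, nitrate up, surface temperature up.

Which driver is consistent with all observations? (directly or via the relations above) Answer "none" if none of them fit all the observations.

Testing each hypothesis:
(A) nutrient upwelling — algal biomass up match; fish kill events match; nitrate up match; surface temperature down miss; conductivity up match
(B) pathogen outbreak — accounts for every observation (algal biomass up through dissolved oxygen up → algal biomass up)
(C) acid deposition event — fails on fish kill events, nitrate up, conductivity up (predicts nitrate down, not nitrate up; predicts conductivity down, not conductivity up)
(D) agricultural runoff — algal biomass up miss; fish kill events miss; nitrate up match; surface temperature down miss; conductivity up miss
(B) alone accounts for all the evidence.

B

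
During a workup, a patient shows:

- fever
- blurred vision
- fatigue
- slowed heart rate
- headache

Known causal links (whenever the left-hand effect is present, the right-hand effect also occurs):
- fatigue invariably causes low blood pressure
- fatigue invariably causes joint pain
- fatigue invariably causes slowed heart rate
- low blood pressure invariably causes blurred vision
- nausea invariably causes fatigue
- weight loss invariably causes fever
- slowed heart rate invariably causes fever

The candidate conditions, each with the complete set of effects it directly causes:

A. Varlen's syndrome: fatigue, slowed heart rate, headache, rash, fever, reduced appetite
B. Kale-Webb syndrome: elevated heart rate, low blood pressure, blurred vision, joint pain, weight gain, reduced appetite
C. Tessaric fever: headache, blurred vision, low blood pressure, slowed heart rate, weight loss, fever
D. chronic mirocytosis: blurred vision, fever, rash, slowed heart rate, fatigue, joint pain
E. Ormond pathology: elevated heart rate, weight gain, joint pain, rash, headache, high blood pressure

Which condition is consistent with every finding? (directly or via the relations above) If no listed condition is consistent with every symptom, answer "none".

Testing each hypothesis:
(A) Varlen's syndrome — accounts for every observation (blurred vision via fatigue → low blood pressure → blurred vision)
(B) Kale-Webb syndrome — fails on fever, fatigue, slowed heart rate, headache (predicts elevated heart rate, not slowed heart rate)
(C) Tessaric fever — does not account for fatigue
(D) chronic mirocytosis — fever ✓; blurred vision ✓; fatigue ✓; slowed heart rate ✓; headache ✗
(E) Ormond pathology — fails on fever, blurred vision, fatigue, slowed heart rate (predicts elevated heart rate, not slowed heart rate)
(A) is the only candidate with no mismatches.

A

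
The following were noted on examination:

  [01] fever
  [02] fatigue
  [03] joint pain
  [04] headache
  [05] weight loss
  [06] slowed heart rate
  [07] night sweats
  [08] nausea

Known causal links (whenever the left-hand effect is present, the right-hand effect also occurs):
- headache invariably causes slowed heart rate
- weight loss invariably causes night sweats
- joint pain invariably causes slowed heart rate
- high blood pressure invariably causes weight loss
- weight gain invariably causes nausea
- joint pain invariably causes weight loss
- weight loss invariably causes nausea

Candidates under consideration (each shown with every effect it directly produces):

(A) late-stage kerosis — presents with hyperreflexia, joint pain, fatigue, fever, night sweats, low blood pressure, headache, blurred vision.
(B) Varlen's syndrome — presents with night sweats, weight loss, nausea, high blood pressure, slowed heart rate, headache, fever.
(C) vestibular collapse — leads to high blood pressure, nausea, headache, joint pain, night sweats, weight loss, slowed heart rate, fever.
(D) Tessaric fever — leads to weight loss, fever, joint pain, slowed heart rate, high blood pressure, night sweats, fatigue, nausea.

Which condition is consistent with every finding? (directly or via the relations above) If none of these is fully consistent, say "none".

For each candidate, compare predicted effects to what was observed:
(A) late-stage kerosis — accounts for every observation (weight loss via joint pain → weight loss)
(B) Varlen's syndrome — fever +; fatigue -; joint pain -; headache +; weight loss +; slowed heart rate +; night sweats +; nausea +
(C) vestibular collapse — does not account for fatigue
(D) Tessaric fever — fever +; fatigue +; joint pain +; headache -; weight loss +; slowed heart rate +; night sweats +; nausea +
(A) alone accounts for all the evidence.

A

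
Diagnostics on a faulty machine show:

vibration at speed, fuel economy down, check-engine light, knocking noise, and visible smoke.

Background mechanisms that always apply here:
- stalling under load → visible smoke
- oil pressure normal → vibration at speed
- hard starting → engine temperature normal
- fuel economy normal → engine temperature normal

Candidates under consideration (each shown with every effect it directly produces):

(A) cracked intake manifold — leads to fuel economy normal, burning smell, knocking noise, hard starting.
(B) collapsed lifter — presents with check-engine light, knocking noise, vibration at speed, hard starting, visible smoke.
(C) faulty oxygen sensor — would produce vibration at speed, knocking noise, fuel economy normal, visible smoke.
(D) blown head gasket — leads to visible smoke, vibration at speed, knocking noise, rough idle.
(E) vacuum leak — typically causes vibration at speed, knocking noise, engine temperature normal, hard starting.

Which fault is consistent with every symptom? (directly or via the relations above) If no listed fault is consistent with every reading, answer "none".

none

Per-candidate check:
(A) cracked intake manifold — fails on vibration at speed, fuel economy down, check-engine light, visible smoke (predicts fuel economy normal, not fuel economy down)
(B) collapsed lifter — vibration at speed yes; fuel economy down NO; check-engine light yes; knocking noise yes; visible smoke yes
(C) faulty oxygen sensor — vibration at speed yes; fuel economy down NO; check-engine light NO; knocking noise yes; visible smoke yes
(D) blown head gasket — does not account for fuel economy down, check-engine light
(E) vacuum leak — vibration at speed yes; fuel economy down NO; check-engine light NO; knocking noise yes; visible smoke NO
No candidate is consistent with all observations.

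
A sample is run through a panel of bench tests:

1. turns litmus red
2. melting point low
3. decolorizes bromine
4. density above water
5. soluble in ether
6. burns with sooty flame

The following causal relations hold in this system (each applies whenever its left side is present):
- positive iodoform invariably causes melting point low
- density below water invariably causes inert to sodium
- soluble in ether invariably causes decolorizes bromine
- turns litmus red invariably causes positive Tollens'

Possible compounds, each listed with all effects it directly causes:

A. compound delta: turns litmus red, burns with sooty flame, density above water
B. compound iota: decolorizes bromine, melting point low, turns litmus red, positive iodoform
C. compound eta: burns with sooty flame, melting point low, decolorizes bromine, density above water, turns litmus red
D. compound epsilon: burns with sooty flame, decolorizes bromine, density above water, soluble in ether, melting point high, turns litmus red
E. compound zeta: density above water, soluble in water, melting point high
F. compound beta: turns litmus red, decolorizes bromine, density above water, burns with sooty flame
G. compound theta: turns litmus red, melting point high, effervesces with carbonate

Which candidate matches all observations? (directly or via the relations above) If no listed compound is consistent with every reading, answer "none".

Per-candidate check:
(A) compound delta — turns litmus red yes; melting point low NO; decolorizes bromine NO; density above water yes; soluble in ether NO; burns with sooty flame yes
(B) compound iota — does not account for density above water, soluble in ether, burns with sooty flame
(C) compound eta — turns litmus red yes; melting point low yes; decolorizes bromine yes; density above water yes; soluble in ether NO; burns with sooty flame yes
(D) compound epsilon — turns litmus red yes; melting point low NO; decolorizes bromine yes; density above water yes; soluble in ether yes; burns with sooty flame yes
(E) compound zeta — turns litmus red NO; melting point low NO; decolorizes bromine NO; density above water yes; soluble in ether NO; burns with sooty flame NO
(F) compound beta — turns litmus red yes; melting point low NO; decolorizes bromine yes; density above water yes; soluble in ether NO; burns with sooty flame yes
(G) compound theta — turns litmus red yes; melting point low NO; decolorizes bromine NO; density above water NO; soluble in ether NO; burns with sooty flame NO
Every candidate fails on at least one observation.

none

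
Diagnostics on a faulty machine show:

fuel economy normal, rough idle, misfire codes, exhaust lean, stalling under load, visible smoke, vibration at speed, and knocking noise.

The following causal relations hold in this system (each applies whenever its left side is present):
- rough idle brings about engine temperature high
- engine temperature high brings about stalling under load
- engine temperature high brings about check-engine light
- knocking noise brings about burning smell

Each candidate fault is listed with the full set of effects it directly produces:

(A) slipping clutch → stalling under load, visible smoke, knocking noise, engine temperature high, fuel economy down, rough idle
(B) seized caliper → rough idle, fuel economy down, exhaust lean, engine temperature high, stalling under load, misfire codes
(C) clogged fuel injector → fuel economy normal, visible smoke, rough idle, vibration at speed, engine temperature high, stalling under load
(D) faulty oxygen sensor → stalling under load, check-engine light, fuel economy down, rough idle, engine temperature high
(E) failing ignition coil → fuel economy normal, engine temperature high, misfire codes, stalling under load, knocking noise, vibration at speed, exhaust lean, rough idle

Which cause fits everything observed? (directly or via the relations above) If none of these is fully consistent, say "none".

Testing each hypothesis:
(A) slipping clutch — fails on fuel economy normal, misfire codes, exhaust lean, vibration at speed (predicts fuel economy down, not fuel economy normal)
(B) seized caliper — fuel economy normal miss; rough idle match; misfire codes match; exhaust lean match; stalling under load match; visible smoke miss; vibration at speed miss; knocking noise miss
(C) clogged fuel injector — fuel economy normal match; rough idle match; misfire codes miss; exhaust lean miss; stalling under load match; visible smoke match; vibration at speed match; knocking noise miss
(D) faulty oxygen sensor — fuel economy normal miss; rough idle match; misfire codes miss; exhaust lean miss; stalling under load match; visible smoke miss; vibration at speed miss; knocking noise miss
(E) failing ignition coil — fuel economy normal match; rough idle match; misfire codes match; exhaust lean match; stalling under load match; visible smoke miss; vibration at speed match; knocking noise match
None of the listed candidates fits everything.

none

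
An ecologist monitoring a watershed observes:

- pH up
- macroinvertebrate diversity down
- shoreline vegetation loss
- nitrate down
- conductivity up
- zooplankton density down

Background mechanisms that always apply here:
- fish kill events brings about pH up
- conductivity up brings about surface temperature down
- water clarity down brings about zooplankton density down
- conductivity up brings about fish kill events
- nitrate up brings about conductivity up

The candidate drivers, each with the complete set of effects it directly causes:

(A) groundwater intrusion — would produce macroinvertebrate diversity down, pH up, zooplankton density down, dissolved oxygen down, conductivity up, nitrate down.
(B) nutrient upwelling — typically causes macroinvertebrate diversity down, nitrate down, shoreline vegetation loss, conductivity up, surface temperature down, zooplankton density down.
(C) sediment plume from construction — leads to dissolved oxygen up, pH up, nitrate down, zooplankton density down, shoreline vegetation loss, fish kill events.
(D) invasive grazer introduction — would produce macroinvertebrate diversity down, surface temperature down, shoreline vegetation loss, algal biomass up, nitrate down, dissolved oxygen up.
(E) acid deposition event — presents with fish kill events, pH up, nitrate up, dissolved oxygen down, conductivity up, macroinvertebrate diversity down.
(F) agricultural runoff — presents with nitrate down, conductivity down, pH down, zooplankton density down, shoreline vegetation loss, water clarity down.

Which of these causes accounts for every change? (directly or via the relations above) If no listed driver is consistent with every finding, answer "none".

Checking each candidate against the observations:
(A) groundwater intrusion — pH up match; macroinvertebrate diversity down match; shoreline vegetation loss miss; nitrate down match; conductivity up match; zooplankton density down match
(B) nutrient upwelling — accounts for every observation (pH up via conductivity up → fish kill events → pH up)
(C) sediment plume from construction — pH up match; macroinvertebrate diversity down miss; shoreline vegetation loss match; nitrate down match; conductivity up miss; zooplankton density down match
(D) invasive grazer introduction — pH up miss; macroinvertebrate diversity down match; shoreline vegetation loss match; nitrate down match; conductivity up miss; zooplankton density down miss
(E) acid deposition event — pH up match; macroinvertebrate diversity down match; shoreline vegetation loss miss; nitrate down miss; conductivity up match; zooplankton density down miss
(F) agricultural runoff — pH up miss; macroinvertebrate diversity down miss; shoreline vegetation loss match; nitrate down match; conductivity up miss; zooplankton density down match
(B) alone accounts for all the evidence.

B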